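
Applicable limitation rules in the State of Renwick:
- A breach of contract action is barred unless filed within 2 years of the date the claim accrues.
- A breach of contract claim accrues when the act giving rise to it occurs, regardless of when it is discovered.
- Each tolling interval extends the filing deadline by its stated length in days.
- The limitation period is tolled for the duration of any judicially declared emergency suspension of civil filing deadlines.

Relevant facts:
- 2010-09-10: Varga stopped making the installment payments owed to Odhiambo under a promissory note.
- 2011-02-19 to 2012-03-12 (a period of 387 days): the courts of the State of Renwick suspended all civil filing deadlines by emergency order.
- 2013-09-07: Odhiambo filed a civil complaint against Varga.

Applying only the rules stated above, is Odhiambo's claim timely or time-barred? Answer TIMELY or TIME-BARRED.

TIMELY

The claim accrued on 2010-09-10, when the wrongful act occurred.
The untolled deadline — 2 years after 2010-09-10 — is 2012-09-10.
The emergency suspension of filing deadlines from 2011-02-19 to 2012-03-12 tolled the period for 387 days, extending the deadline to 2013-10-02.
Filing on 2013-09-07 beat the 2013-10-02 deadline — the action is timely.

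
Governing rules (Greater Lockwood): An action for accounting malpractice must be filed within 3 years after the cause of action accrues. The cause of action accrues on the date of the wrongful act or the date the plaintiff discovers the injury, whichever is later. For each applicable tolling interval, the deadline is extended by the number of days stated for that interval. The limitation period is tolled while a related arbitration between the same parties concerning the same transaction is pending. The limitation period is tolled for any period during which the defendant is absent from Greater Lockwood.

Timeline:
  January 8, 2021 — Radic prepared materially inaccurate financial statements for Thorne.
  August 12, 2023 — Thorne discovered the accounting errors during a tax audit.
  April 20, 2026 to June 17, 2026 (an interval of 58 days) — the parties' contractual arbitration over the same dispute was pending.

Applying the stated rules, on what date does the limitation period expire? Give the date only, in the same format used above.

Because discovery on August 12, 2023 post-dates the January 8, 2021 act, accrual under the later-of rule falls on August 12, 2023.
The untolled deadline — 3 years after August 12, 2023 — is August 12, 2026.
The period was tolled for 58 days by the pending related arbitration (April 20, 2026 to June 17, 2026), pushing the deadline to October 9, 2026.

October 9, 2026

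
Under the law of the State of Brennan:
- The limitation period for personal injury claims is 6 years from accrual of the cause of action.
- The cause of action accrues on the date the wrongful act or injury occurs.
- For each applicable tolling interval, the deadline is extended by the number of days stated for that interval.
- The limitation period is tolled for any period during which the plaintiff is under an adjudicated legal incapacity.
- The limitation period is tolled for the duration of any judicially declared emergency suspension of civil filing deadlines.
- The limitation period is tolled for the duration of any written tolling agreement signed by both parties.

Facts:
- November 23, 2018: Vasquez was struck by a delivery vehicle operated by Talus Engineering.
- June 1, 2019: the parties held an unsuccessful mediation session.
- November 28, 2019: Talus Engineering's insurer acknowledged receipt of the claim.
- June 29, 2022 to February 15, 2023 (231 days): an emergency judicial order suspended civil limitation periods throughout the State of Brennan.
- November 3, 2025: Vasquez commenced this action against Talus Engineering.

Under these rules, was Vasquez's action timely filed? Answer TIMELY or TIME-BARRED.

The cause of action accrued on November 23, 2018, the date of the act.
6 years from November 23, 2018 is November 23, 2024.
Because the emergency suspension of filing deadlines ran from June 29, 2022 to February 15, 2023, the deadline is extended by 231 days to July 12, 2025.
None of the other events listed affects the running of the period under the stated rules.
The November 3, 2025 filing falls after the July 12, 2025 deadline; the claim is time-barred.

TIME-BARRED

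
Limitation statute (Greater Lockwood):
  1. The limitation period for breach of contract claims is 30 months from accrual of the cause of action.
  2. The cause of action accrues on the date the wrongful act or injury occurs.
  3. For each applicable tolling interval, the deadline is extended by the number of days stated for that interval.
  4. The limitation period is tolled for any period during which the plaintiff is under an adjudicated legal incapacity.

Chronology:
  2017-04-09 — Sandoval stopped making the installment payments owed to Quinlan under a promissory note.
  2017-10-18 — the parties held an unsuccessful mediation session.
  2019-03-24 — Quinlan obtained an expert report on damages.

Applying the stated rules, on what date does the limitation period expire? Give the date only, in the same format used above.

2019-10-09

The cause of action accrued on 2017-04-09, the date of the act.
Adding the 30 months base period to 2017-04-09 gives a deadline of 2019-10-09, before any tolling.
The other events in the timeline have no effect on the limitation period under the stated rules.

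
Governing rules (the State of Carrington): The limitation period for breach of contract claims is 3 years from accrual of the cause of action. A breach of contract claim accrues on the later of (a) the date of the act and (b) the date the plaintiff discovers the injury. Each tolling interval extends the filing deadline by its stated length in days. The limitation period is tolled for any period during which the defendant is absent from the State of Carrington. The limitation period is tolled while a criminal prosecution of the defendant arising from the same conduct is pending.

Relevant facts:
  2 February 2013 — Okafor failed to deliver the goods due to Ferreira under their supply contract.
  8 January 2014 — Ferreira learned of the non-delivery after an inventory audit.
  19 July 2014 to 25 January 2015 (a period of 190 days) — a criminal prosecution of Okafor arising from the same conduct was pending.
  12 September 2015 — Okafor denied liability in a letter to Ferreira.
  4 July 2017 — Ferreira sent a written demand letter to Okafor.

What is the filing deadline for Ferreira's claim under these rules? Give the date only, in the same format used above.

The claim accrued on 8 January 2014 — the later of the 2 February 2013 act and the 8 January 2014 discovery.
The untolled deadline — 3 years after 8 January 2014 — is 8 January 2017.
The period was tolled for 190 days by the pending criminal prosecution (19 July 2014 to 25 January 2015), pushing the deadline to 17 July 2017.
None of the other events listed affects the running of the period under the stated rules.

17 July 2017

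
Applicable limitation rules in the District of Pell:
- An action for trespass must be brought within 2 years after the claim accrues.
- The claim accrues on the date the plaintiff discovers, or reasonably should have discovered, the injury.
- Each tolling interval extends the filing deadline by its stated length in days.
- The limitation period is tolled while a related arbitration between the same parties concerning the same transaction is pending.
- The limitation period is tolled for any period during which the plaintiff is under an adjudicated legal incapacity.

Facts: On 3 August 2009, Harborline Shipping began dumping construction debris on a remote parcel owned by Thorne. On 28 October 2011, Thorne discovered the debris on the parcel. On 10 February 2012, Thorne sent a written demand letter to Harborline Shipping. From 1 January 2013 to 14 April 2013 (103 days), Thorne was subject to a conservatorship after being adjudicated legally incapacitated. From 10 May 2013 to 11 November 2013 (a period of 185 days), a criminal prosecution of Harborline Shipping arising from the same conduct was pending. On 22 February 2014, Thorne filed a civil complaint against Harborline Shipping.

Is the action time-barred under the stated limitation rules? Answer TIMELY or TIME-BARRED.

TIME-BARRED

Accrual is tied to discovery, so the period began on 28 October 2011 rather than on 3 August 2009 when the act occurred.
The untolled deadline — 2 years after 28 October 2011 — is 28 October 2013.
The period was tolled for 103 days by the plaintiff's legal incapacity (1 January 2013 to 14 April 2013), pushing the deadline to 8 February 2014.
Although a criminal prosecution ran from 10 May 2013 to 11 November 2013, the stated rules do not make that a tolling event, so it is disregarded.
None of the other events listed affects the running of the period under the stated rules.
The 22 February 2014 filing falls after the 8 February 2014 deadline; the claim is time-barred.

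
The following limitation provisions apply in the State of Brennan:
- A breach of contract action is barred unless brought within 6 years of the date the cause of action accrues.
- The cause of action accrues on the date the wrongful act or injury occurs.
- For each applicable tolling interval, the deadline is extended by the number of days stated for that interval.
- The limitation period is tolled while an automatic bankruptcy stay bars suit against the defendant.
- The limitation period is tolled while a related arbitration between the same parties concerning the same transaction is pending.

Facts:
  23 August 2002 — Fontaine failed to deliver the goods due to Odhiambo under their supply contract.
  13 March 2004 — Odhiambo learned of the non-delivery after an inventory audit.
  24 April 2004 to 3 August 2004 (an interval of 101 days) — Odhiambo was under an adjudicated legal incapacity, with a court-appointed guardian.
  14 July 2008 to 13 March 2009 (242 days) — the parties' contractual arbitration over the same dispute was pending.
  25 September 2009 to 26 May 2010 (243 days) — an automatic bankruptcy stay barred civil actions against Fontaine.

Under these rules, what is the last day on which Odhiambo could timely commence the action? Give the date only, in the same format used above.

22 April 2009

The claim accrued on 23 August 2002, when the wrongful act occurred; under the stated occurrence rule the 13 March 2004 discovery does not delay accrual.
6 years from 23 August 2002 is 23 August 2008.
Because the pending related arbitration ran from 14 July 2008 to 13 March 2009, the deadline is extended by 242 days to 22 April 2009.
The automatic bankruptcy stay from 25 September 2009 to 26 May 2010 began after the period had already run on 22 April 2009, so it has no tolling effect.
No stated provision tolls the period for the plaintiff's incapacity, so the interval from 24 April 2004 to 3 August 2004 has no effect on the deadline.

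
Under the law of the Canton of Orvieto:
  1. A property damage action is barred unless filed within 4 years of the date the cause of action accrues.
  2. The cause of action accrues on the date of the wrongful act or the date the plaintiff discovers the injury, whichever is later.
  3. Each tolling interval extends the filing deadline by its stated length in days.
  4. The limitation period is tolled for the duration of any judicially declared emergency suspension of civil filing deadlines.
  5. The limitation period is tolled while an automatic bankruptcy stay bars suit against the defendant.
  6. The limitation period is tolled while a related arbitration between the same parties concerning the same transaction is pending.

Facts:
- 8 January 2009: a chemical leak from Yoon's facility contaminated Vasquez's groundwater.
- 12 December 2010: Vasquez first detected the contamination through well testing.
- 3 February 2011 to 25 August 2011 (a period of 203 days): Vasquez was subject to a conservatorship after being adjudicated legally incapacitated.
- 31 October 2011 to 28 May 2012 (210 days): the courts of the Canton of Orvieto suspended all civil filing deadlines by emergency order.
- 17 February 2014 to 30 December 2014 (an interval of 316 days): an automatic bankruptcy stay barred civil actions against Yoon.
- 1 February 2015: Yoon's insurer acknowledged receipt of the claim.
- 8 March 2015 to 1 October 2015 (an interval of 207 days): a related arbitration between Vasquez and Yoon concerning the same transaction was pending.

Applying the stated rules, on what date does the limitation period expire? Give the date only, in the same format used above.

Because discovery on 12 December 2010 post-dates the 8 January 2009 act, accrual under the later-of rule falls on 12 December 2010.
4 years from 12 December 2010 is 12 December 2014.
The period was tolled for 210 days by the emergency suspension of filing deadlines (31 October 2011 to 28 May 2012), pushing the deadline to 10 July 2015.
The period was tolled for 316 days by the automatic bankruptcy stay (17 February 2014 to 30 December 2014), pushing the deadline to 21 May 2016.
The period was tolled for 207 days by the pending related arbitration (8 March 2015 to 1 October 2015), pushing the deadline to 14 December 2016.
The plaintiff's legal incapacity from 3 February 2011 to 25 August 2011 does not toll the period, because no stated rule makes the plaintiff's incapacity a tolling event.
None of the other events listed affects the running of the period under the stated rules.

14 December 2016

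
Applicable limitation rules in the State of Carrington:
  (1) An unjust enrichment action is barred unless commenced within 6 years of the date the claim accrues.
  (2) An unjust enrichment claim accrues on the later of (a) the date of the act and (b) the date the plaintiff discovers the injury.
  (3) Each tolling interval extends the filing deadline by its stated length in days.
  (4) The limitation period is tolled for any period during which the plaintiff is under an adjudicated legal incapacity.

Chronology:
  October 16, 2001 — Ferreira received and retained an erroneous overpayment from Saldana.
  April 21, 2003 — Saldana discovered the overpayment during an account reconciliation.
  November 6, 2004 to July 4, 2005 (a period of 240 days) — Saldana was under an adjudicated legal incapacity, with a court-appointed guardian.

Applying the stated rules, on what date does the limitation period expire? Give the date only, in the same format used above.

December 17, 2009

Taking the later of the act (October 16, 2001) and discovery (April 21, 2003), the claim accrued on April 21, 2003.
The untolled deadline — 6 years after April 21, 2003 — is April 21, 2009.
The period was tolled for 240 days by the plaintiff's legal incapacity (November 6, 2004 to July 4, 2005), pushing the deadline to December 17, 2009.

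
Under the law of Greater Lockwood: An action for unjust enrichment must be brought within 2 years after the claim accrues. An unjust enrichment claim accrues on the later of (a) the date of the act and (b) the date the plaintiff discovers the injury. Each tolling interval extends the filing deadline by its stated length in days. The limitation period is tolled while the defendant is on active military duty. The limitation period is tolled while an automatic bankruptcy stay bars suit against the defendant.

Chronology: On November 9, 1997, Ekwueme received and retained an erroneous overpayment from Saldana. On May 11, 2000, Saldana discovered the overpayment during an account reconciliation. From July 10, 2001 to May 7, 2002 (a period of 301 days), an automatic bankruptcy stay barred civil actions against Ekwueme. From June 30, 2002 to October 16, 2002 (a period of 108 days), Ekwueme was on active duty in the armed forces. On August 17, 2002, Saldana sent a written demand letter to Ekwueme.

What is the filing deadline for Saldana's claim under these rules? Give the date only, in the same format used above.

June 24, 2003

Because discovery on May 11, 2000 post-dates the November 9, 1997 act, accrual under the later-of rule falls on May 11, 2000.
The untolled deadline — 2 years after May 11, 2000 — is May 11, 2002.
Because the automatic bankruptcy stay ran from July 10, 2001 to May 7, 2002, the deadline is extended by 301 days to March 8, 2003.
The defendant's active military service from June 30, 2002 to October 16, 2002 tolled the period for 108 days, extending the deadline to June 24, 2003.
Nothing else in the chronology tolls or restarts the period.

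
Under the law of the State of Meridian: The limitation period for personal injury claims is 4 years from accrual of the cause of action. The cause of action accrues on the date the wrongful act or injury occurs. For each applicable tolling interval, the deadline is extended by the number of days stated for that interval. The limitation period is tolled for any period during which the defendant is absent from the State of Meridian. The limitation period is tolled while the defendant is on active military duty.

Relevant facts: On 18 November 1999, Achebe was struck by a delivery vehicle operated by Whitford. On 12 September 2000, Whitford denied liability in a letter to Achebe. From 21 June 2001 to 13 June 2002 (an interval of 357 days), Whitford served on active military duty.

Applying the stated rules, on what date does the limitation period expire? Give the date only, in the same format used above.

9 November 2004

The cause of action accrued on 18 November 1999, the date of the act.
4 years from 18 November 1999 is 18 November 2003.
The period was tolled for 357 days by the defendant's active military service (21 June 2001 to 13 June 2002), pushing the deadline to 9 November 2004.
Nothing else in the chronology tolls or restarts the period.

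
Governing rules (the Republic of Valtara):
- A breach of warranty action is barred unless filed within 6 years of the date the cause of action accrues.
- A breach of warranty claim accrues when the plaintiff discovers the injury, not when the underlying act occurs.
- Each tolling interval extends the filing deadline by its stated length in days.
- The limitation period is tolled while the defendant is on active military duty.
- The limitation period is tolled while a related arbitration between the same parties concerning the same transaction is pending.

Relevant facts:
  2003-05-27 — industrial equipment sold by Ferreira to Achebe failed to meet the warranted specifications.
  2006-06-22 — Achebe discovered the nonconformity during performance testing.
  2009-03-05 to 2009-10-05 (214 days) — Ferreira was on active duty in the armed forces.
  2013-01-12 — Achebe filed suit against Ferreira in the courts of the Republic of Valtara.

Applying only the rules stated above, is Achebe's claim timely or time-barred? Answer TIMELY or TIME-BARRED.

Under the discovery rule, the claim accrued on 2006-06-22, when Achebe discovered the injury — not on the 2003-05-27 date of the underlying act.
Adding the 6 years base period to 2006-06-22 gives a deadline of 2012-06-22, before any tolling.
The defendant's active military service from 2009-03-05 to 2009-10-05 tolled the period for 214 days, extending the deadline to 2013-01-22.
Achebe filed on 2013-01-12, before the 2013-01-22 deadline, so the action is timely.

TIMELY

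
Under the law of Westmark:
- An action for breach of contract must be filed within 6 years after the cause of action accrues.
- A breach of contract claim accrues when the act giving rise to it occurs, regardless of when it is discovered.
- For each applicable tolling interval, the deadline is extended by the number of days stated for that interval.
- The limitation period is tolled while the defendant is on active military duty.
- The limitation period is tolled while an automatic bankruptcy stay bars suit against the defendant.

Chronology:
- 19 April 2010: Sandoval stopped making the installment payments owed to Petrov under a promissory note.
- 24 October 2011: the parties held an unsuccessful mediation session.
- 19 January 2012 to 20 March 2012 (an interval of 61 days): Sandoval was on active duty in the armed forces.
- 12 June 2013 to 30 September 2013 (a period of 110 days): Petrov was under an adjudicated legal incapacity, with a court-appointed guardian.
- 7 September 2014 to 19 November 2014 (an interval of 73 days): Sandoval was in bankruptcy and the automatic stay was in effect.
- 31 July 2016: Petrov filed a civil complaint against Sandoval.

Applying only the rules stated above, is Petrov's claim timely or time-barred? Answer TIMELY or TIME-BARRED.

TIMELY

The limitation period began to run on 19 April 2010.
The untolled deadline — 6 years after 19 April 2010 — is 19 April 2016.
The defendant's active military service from 19 January 2012 to 20 March 2012 tolled the period for 61 days, extending the deadline to 19 June 2016.
The period was tolled for 73 days by the automatic bankruptcy stay (7 September 2014 to 19 November 2014), pushing the deadline to 31 August 2016.
Although the plaintiff's incapacity ran from 12 June 2013 to 30 September 2013, the stated rules do not make that a tolling event, so it is disregarded.
None of the other events listed affects the running of the period under the stated rules.
Petrov filed on 31 July 2016, before the 31 August 2016 deadline, so the action is timely.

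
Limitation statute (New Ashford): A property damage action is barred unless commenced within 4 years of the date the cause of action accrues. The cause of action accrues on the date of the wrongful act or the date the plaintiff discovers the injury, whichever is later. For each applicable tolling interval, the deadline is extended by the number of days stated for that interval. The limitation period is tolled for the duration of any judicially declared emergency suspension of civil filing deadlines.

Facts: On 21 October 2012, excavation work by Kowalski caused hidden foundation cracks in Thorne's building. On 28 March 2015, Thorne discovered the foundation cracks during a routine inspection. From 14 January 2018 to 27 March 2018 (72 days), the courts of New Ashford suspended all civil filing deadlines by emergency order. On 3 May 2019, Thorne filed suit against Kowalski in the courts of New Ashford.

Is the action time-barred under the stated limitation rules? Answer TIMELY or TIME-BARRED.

Taking the later of the act (21 October 2012) and discovery (28 March 2015), the claim accrued on 28 March 2015.
4 years from 28 March 2015 is 28 March 2019.
Because the emergency suspension of filing deadlines ran from 14 January 2018 to 27 March 2018, the deadline is extended by 72 days to 8 June 2019.
The 3 May 2019 filing precedes the 8 June 2019 deadline; the claim is timely.

TIMELY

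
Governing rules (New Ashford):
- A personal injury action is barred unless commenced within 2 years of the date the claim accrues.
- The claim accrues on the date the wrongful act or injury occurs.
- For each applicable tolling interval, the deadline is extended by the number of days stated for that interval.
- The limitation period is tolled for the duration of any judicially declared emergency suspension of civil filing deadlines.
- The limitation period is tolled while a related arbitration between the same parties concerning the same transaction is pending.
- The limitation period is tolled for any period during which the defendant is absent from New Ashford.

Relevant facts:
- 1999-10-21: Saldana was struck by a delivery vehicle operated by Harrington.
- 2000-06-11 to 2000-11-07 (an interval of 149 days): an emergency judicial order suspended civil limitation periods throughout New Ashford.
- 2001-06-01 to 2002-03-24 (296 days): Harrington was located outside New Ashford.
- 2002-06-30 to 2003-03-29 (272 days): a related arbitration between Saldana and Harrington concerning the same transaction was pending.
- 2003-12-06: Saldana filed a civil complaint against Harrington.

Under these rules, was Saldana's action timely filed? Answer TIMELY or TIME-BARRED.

TIME-BARRED

The limitation period began to run on 1999-10-21.
Adding the 2 years base period to 1999-10-21 gives a deadline of 2001-10-21, before any tolling.
The emergency suspension of filing deadlines from 2000-06-11 to 2000-11-07 tolled the period for 149 days, extending the deadline to 2002-03-19.
The defendant's absence from the jurisdiction from 2001-06-01 to 2002-03-24 tolled the period for 296 days, extending the deadline to 2003-01-09.
The period was tolled for 272 days by the pending related arbitration (2002-06-30 to 2003-03-29), pushing the deadline to 2003-10-08.
Filing on 2003-12-06 missed the 2003-10-08 deadline — the action is time-barred.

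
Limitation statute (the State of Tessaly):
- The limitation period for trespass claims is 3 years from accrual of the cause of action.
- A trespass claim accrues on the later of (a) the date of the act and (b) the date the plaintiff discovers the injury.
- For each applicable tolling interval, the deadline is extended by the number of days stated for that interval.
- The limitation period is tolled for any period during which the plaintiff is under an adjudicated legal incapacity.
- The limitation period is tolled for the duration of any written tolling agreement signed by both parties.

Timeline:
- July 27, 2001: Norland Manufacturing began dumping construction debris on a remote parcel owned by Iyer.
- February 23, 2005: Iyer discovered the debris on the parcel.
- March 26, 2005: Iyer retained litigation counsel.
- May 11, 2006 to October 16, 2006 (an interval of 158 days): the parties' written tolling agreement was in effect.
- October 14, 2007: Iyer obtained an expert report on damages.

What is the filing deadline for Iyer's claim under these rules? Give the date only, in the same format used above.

Taking the later of the act (July 27, 2001) and discovery (February 23, 2005), the claim accrued on February 23, 2005.
Adding the 3 years base period to February 23, 2005 gives a deadline of February 23, 2008, before any tolling.
The period was tolled for 158 days by the written tolling agreement (May 11, 2006 to October 16, 2006), pushing the deadline to July 30, 2008.
None of the other events listed affects the running of the period under the stated rules.

July 30, 2008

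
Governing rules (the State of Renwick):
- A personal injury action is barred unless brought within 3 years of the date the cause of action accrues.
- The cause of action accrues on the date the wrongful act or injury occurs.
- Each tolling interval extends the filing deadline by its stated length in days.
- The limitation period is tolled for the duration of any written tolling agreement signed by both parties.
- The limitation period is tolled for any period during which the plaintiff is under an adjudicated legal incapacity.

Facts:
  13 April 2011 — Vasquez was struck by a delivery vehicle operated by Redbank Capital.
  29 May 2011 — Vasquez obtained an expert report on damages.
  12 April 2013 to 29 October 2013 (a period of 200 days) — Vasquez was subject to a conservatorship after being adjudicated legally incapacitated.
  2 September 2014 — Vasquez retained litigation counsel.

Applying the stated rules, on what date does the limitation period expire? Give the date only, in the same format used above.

30 October 2014

The claim accrued on 13 April 2011, when the wrongful act occurred.
3 years from 13 April 2011 is 13 April 2014.
Because the plaintiff's legal incapacity ran from 12 April 2013 to 29 October 2013, the deadline is extended by 200 days to 30 October 2014.
None of the other events listed affects the running of the period under the stated rules.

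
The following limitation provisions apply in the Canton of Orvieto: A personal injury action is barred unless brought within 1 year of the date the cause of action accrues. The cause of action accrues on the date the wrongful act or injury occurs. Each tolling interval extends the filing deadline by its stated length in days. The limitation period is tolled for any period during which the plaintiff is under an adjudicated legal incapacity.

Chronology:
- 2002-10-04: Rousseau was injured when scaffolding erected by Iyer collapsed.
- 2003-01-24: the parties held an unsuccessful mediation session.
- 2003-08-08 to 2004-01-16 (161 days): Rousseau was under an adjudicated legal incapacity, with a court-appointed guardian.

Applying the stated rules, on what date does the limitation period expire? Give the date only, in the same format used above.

2004-03-13

The limitation period began to run on 2002-10-04.
The untolled deadline — 1 year after 2002-10-04 — is 2003-10-04.
The period was tolled for 161 days by the plaintiff's legal incapacity (2003-08-08 to 2004-01-16), pushing the deadline to 2004-03-13.
The other events in the timeline have no effect on the limitation period under the stated rules.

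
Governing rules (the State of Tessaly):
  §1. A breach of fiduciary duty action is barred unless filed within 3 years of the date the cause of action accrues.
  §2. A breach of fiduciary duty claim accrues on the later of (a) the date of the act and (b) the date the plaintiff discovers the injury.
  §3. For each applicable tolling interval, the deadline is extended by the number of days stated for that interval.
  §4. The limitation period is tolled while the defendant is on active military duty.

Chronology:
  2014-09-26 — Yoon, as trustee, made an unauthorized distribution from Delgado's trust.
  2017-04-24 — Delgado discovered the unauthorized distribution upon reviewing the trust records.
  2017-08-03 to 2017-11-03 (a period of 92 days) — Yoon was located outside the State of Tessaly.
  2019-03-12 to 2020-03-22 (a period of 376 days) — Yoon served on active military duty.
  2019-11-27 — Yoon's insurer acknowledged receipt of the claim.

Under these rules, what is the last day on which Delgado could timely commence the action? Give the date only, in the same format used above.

Because discovery on 2017-04-24 post-dates the 2014-09-26 act, accrual under the later-of rule falls on 2017-04-24.
The untolled deadline — 3 years after 2017-04-24 — is 2020-04-24.
Because the defendant's active military service ran from 2019-03-12 to 2020-03-22, the deadline is extended by 376 days to 2021-05-05.
No stated provision tolls the period for the defendant's absence, so the interval from 2017-08-03 to 2017-11-03 has no effect on the deadline.
None of the other events listed affects the running of the period under the stated rules.

2021-05-05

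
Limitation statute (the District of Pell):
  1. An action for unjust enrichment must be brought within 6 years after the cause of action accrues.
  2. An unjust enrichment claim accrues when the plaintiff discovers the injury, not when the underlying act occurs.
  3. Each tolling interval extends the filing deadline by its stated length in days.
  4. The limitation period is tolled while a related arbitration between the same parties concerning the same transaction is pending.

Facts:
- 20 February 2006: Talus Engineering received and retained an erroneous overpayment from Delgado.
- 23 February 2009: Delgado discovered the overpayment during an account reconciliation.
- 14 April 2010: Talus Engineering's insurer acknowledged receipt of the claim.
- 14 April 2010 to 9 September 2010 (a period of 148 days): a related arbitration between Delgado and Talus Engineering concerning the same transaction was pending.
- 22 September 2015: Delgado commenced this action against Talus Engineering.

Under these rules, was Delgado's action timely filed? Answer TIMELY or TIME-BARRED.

The claim did not accrue until Delgado discovered the injury on 23 February 2009; the 20 February 2006 act date does not start the clock under the stated rule.
6 years from 23 February 2009 is 23 February 2015.
Because the pending related arbitration ran from 14 April 2010 to 9 September 2010, the deadline is extended by 148 days to 21 July 2015.
Nothing else in the chronology tolls or restarts the period.
Filing on 22 September 2015 missed the 21 July 2015 deadline — the action is time-barred.

TIME-BARRED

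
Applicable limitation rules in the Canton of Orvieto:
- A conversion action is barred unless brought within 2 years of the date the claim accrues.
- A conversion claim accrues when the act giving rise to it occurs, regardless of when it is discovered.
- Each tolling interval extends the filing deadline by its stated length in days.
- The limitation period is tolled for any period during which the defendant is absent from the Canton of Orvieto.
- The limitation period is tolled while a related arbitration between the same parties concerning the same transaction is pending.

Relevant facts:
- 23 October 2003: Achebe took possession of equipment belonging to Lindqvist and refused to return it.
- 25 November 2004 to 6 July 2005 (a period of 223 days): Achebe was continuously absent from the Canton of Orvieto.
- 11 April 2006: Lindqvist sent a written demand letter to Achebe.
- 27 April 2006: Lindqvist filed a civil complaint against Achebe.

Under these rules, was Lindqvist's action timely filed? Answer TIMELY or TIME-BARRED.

TIMELY

The claim accrued on 23 October 2003, the date of the act.
Adding the 2 years base period to 23 October 2003 gives a deadline of 23 October 2005, before any tolling.
The defendant's absence from the jurisdiction from 25 November 2004 to 6 July 2005 tolled the period for 223 days, extending the deadline to 3 June 2006.
Nothing else in the chronology tolls or restarts the period.
The 27 April 2006 filing precedes the 3 June 2006 deadline; the claim is timely.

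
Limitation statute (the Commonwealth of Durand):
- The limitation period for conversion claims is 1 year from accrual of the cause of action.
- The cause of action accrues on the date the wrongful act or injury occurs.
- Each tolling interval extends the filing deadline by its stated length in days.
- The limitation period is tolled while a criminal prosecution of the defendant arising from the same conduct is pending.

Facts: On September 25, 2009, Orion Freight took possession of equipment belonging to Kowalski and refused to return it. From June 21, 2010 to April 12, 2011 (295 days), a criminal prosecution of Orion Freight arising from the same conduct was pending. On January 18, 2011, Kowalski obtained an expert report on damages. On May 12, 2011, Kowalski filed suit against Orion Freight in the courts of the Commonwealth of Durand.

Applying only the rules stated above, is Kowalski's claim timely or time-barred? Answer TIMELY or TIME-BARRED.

The claim accrued on September 25, 2009, when the wrongful act occurred.
1 year from September 25, 2009 is September 25, 2010.
The pending criminal prosecution from June 21, 2010 to April 12, 2011 tolled the period for 295 days, extending the deadline to July 17, 2011.
None of the other events listed affects the running of the period under the stated rules.
Kowalski filed on May 12, 2011, before the July 17, 2011 deadline, so the action is timely.

TIMELY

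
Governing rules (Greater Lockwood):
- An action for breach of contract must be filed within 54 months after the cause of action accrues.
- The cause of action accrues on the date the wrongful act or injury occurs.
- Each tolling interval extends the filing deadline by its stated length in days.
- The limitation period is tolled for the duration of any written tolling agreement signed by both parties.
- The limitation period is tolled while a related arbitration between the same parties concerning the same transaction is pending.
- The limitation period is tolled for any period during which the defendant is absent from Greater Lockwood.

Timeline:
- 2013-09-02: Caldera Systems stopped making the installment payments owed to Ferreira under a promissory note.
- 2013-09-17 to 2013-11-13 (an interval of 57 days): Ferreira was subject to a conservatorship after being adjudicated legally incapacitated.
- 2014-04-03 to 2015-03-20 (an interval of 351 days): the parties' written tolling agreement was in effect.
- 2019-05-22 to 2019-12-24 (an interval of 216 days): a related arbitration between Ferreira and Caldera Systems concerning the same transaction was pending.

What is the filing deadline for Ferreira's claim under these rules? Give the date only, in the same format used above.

2019-02-16

The limitation period began to run on 2013-09-02.
The untolled deadline — 54 months after 2013-09-02 — is 2018-03-02.
The period was tolled for 351 days by the written tolling agreement (2014-04-03 to 2015-03-20), pushing the deadline to 2019-02-16.
By the time the pending related arbitration began on 2019-05-22, the limitation period had already expired on 2019-02-16; that interval cannot revive it.
The plaintiff's legal incapacity from 2013-09-17 to 2013-11-13 does not toll the period, because no stated rule makes the plaintiff's incapacity a tolling event.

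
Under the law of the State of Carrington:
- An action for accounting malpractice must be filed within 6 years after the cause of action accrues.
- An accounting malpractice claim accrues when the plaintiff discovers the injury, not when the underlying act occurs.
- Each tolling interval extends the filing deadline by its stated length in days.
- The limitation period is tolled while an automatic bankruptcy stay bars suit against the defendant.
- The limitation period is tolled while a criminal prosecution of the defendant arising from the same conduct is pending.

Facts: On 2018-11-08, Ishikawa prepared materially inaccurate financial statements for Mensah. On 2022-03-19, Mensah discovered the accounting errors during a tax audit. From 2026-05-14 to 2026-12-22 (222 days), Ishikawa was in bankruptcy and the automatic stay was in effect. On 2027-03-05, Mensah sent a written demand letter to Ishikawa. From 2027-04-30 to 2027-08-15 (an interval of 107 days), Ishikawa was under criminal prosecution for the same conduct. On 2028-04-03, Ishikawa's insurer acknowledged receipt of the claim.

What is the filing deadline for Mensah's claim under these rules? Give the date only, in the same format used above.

Accrual is tied to discovery, so the period began on 2022-03-19 rather than on 2018-11-08 when the act occurred.
6 years from 2022-03-19 is 2028-03-19.
The automatic bankruptcy stay from 2026-05-14 to 2026-12-22 tolled the period for 222 days, extending the deadline to 2028-10-27.
The pending criminal prosecution from 2027-04-30 to 2027-08-15 tolled the period for 107 days, extending the deadline to 2029-02-11.
None of the other events listed affects the running of the period under the stated rules.

2029-02-11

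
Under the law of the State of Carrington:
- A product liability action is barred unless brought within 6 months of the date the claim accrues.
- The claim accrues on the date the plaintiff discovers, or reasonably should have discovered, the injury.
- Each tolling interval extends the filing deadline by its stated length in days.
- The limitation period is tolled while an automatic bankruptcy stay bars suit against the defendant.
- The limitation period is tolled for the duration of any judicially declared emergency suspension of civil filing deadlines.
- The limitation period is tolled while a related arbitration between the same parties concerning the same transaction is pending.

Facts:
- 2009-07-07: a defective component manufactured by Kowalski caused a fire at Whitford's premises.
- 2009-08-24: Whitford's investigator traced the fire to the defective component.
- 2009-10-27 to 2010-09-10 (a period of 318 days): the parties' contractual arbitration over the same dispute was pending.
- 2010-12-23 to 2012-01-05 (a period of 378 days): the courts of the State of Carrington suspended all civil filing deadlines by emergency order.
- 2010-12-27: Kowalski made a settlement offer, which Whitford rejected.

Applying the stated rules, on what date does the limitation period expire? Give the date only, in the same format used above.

2012-01-21

The claim did not accrue until Whitford discovered the injury on 2009-08-24; the 2009-07-07 act date does not start the clock under the stated rule.
6 months from 2009-08-24 is 2010-02-24.
Because the pending related arbitration ran from 2009-10-27 to 2010-09-10, the deadline is extended by 318 days to 2011-01-08.
The emergency suspension of filing deadlines from 2010-12-23 to 2012-01-05 tolled the period for 378 days, extending the deadline to 2012-01-21.
Nothing else in the chronology tolls or restarts the period.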